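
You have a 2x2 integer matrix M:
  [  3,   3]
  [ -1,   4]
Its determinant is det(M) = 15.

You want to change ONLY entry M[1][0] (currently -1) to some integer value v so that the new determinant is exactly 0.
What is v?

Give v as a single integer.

Answer: 4

Derivation:
det is linear in entry M[1][0]: det = old_det + (v - -1) * C_10
Cofactor C_10 = -3
Want det = 0: 15 + (v - -1) * -3 = 0
  (v - -1) = -15 / -3 = 5
  v = -1 + (5) = 4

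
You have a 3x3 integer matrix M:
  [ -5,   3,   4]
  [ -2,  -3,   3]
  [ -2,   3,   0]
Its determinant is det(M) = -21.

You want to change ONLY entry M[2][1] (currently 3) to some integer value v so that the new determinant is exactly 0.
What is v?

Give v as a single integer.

det is linear in entry M[2][1]: det = old_det + (v - 3) * C_21
Cofactor C_21 = 7
Want det = 0: -21 + (v - 3) * 7 = 0
  (v - 3) = 21 / 7 = 3
  v = 3 + (3) = 6

Answer: 6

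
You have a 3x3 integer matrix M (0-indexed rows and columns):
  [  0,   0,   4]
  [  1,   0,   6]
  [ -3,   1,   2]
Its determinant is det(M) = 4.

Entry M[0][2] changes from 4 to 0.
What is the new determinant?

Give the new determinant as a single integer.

Answer: 0

Derivation:
det is linear in row 0: changing M[0][2] by delta changes det by delta * cofactor(0,2).
Cofactor C_02 = (-1)^(0+2) * minor(0,2) = 1
Entry delta = 0 - 4 = -4
Det delta = -4 * 1 = -4
New det = 4 + -4 = 0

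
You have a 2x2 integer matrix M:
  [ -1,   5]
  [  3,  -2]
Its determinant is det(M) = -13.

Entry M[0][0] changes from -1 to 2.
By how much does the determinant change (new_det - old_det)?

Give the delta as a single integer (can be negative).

Cofactor C_00 = -2
Entry delta = 2 - -1 = 3
Det delta = entry_delta * cofactor = 3 * -2 = -6

Answer: -6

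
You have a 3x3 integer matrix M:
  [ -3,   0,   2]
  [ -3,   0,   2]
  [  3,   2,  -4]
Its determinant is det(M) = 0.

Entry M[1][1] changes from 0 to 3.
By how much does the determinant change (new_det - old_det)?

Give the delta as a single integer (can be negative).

Cofactor C_11 = 6
Entry delta = 3 - 0 = 3
Det delta = entry_delta * cofactor = 3 * 6 = 18

Answer: 18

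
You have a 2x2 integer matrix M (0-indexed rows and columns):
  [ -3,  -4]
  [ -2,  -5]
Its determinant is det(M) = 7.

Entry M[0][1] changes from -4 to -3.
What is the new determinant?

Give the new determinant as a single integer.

det is linear in row 0: changing M[0][1] by delta changes det by delta * cofactor(0,1).
Cofactor C_01 = (-1)^(0+1) * minor(0,1) = 2
Entry delta = -3 - -4 = 1
Det delta = 1 * 2 = 2
New det = 7 + 2 = 9

Answer: 9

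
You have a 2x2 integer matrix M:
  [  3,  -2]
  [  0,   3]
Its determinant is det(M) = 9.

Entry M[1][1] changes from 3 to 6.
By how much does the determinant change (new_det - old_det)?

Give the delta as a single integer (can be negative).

Answer: 9

Derivation:
Cofactor C_11 = 3
Entry delta = 6 - 3 = 3
Det delta = entry_delta * cofactor = 3 * 3 = 9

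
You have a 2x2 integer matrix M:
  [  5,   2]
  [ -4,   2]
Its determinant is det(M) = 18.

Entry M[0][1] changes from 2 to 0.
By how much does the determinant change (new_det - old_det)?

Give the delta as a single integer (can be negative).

Cofactor C_01 = 4
Entry delta = 0 - 2 = -2
Det delta = entry_delta * cofactor = -2 * 4 = -8

Answer: -8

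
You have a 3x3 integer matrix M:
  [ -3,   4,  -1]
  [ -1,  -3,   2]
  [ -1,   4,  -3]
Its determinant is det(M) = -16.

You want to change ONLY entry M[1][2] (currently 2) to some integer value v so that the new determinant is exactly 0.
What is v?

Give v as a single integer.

det is linear in entry M[1][2]: det = old_det + (v - 2) * C_12
Cofactor C_12 = 8
Want det = 0: -16 + (v - 2) * 8 = 0
  (v - 2) = 16 / 8 = 2
  v = 2 + (2) = 4

Answer: 4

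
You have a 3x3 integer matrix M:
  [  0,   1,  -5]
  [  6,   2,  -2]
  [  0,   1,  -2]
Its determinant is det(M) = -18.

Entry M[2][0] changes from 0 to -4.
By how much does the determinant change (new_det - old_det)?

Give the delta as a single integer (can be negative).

Answer: -32

Derivation:
Cofactor C_20 = 8
Entry delta = -4 - 0 = -4
Det delta = entry_delta * cofactor = -4 * 8 = -32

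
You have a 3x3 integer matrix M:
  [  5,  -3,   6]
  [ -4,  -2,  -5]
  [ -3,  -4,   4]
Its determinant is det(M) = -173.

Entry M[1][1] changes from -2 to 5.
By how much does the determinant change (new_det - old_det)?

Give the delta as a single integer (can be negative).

Answer: 266

Derivation:
Cofactor C_11 = 38
Entry delta = 5 - -2 = 7
Det delta = entry_delta * cofactor = 7 * 38 = 266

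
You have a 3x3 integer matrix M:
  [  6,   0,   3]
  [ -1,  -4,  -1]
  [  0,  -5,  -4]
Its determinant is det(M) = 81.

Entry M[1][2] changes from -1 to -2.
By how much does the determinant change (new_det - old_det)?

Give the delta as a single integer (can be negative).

Answer: -30

Derivation:
Cofactor C_12 = 30
Entry delta = -2 - -1 = -1
Det delta = entry_delta * cofactor = -1 * 30 = -30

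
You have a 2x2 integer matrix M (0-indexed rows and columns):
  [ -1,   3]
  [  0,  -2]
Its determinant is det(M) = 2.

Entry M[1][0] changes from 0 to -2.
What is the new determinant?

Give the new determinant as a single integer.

det is linear in row 1: changing M[1][0] by delta changes det by delta * cofactor(1,0).
Cofactor C_10 = (-1)^(1+0) * minor(1,0) = -3
Entry delta = -2 - 0 = -2
Det delta = -2 * -3 = 6
New det = 2 + 6 = 8

Answer: 8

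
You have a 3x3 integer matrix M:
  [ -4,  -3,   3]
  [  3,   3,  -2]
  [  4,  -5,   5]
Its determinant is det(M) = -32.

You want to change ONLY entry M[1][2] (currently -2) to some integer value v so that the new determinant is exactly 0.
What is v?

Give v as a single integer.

det is linear in entry M[1][2]: det = old_det + (v - -2) * C_12
Cofactor C_12 = -32
Want det = 0: -32 + (v - -2) * -32 = 0
  (v - -2) = 32 / -32 = -1
  v = -2 + (-1) = -3

Answer: -3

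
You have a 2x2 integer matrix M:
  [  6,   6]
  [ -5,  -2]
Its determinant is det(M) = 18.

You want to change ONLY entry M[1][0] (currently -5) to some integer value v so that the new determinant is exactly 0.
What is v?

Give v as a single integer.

Answer: -2

Derivation:
det is linear in entry M[1][0]: det = old_det + (v - -5) * C_10
Cofactor C_10 = -6
Want det = 0: 18 + (v - -5) * -6 = 0
  (v - -5) = -18 / -6 = 3
  v = -5 + (3) = -2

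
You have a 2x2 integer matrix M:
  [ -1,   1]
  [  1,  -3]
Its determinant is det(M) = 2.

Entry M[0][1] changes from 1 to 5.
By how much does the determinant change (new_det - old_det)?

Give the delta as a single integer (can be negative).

Answer: -4

Derivation:
Cofactor C_01 = -1
Entry delta = 5 - 1 = 4
Det delta = entry_delta * cofactor = 4 * -1 = -4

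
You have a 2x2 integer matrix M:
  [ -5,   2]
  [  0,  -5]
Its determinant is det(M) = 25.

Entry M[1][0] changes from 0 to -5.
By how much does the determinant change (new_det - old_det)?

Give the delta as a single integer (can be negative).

Answer: 10

Derivation:
Cofactor C_10 = -2
Entry delta = -5 - 0 = -5
Det delta = entry_delta * cofactor = -5 * -2 = 10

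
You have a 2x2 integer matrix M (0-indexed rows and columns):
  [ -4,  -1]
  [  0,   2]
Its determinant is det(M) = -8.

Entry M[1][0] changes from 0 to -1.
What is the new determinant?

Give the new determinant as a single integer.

det is linear in row 1: changing M[1][0] by delta changes det by delta * cofactor(1,0).
Cofactor C_10 = (-1)^(1+0) * minor(1,0) = 1
Entry delta = -1 - 0 = -1
Det delta = -1 * 1 = -1
New det = -8 + -1 = -9

Answer: -9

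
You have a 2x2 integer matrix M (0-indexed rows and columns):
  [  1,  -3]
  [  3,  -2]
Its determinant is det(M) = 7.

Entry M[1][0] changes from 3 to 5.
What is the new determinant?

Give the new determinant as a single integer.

Answer: 13

Derivation:
det is linear in row 1: changing M[1][0] by delta changes det by delta * cofactor(1,0).
Cofactor C_10 = (-1)^(1+0) * minor(1,0) = 3
Entry delta = 5 - 3 = 2
Det delta = 2 * 3 = 6
New det = 7 + 6 = 13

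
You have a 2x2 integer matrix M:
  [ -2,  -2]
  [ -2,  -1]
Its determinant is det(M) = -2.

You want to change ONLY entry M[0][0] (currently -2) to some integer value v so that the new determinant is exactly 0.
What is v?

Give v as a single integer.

Answer: -4

Derivation:
det is linear in entry M[0][0]: det = old_det + (v - -2) * C_00
Cofactor C_00 = -1
Want det = 0: -2 + (v - -2) * -1 = 0
  (v - -2) = 2 / -1 = -2
  v = -2 + (-2) = -4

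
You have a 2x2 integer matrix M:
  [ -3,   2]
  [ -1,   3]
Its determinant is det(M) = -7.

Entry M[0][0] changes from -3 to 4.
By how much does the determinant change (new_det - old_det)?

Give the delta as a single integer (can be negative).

Cofactor C_00 = 3
Entry delta = 4 - -3 = 7
Det delta = entry_delta * cofactor = 7 * 3 = 21

Answer: 21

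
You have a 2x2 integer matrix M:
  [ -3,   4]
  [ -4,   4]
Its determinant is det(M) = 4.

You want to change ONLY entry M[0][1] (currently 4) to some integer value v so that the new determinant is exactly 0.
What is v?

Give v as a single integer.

Answer: 3

Derivation:
det is linear in entry M[0][1]: det = old_det + (v - 4) * C_01
Cofactor C_01 = 4
Want det = 0: 4 + (v - 4) * 4 = 0
  (v - 4) = -4 / 4 = -1
  v = 4 + (-1) = 3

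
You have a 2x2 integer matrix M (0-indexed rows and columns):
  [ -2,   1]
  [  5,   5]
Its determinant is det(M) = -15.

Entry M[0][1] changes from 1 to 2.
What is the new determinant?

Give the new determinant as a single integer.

Answer: -20

Derivation:
det is linear in row 0: changing M[0][1] by delta changes det by delta * cofactor(0,1).
Cofactor C_01 = (-1)^(0+1) * minor(0,1) = -5
Entry delta = 2 - 1 = 1
Det delta = 1 * -5 = -5
New det = -15 + -5 = -20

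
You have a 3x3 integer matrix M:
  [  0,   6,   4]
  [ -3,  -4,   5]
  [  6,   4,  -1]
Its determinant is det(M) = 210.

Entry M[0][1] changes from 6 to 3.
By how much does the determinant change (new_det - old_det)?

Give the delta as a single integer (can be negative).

Cofactor C_01 = 27
Entry delta = 3 - 6 = -3
Det delta = entry_delta * cofactor = -3 * 27 = -81

Answer: -81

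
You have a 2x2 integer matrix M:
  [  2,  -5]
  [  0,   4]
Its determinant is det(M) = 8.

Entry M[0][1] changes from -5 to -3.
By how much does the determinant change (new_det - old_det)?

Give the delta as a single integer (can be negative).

Answer: 0

Derivation:
Cofactor C_01 = 0
Entry delta = -3 - -5 = 2
Det delta = entry_delta * cofactor = 2 * 0 = 0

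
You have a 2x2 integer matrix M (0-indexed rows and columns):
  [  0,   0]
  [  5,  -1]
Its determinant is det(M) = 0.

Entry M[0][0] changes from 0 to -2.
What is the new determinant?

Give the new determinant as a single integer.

Answer: 2

Derivation:
det is linear in row 0: changing M[0][0] by delta changes det by delta * cofactor(0,0).
Cofactor C_00 = (-1)^(0+0) * minor(0,0) = -1
Entry delta = -2 - 0 = -2
Det delta = -2 * -1 = 2
New det = 0 + 2 = 2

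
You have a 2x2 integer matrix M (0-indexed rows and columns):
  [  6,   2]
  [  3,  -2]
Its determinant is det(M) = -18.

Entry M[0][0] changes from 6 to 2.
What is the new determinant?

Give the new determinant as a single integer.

det is linear in row 0: changing M[0][0] by delta changes det by delta * cofactor(0,0).
Cofactor C_00 = (-1)^(0+0) * minor(0,0) = -2
Entry delta = 2 - 6 = -4
Det delta = -4 * -2 = 8
New det = -18 + 8 = -10

Answer: -10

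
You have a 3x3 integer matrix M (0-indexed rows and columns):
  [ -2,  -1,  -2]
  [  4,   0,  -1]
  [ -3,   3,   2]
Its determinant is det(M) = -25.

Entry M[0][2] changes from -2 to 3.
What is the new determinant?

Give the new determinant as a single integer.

Answer: 35

Derivation:
det is linear in row 0: changing M[0][2] by delta changes det by delta * cofactor(0,2).
Cofactor C_02 = (-1)^(0+2) * minor(0,2) = 12
Entry delta = 3 - -2 = 5
Det delta = 5 * 12 = 60
New det = -25 + 60 = 35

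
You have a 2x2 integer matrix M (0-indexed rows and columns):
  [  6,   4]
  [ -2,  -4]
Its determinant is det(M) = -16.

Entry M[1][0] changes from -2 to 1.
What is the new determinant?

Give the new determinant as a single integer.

Answer: -28

Derivation:
det is linear in row 1: changing M[1][0] by delta changes det by delta * cofactor(1,0).
Cofactor C_10 = (-1)^(1+0) * minor(1,0) = -4
Entry delta = 1 - -2 = 3
Det delta = 3 * -4 = -12
New det = -16 + -12 = -28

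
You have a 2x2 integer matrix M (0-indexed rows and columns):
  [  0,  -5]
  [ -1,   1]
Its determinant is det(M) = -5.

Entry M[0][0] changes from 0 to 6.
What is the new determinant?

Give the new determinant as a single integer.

det is linear in row 0: changing M[0][0] by delta changes det by delta * cofactor(0,0).
Cofactor C_00 = (-1)^(0+0) * minor(0,0) = 1
Entry delta = 6 - 0 = 6
Det delta = 6 * 1 = 6
New det = -5 + 6 = 1

Answer: 1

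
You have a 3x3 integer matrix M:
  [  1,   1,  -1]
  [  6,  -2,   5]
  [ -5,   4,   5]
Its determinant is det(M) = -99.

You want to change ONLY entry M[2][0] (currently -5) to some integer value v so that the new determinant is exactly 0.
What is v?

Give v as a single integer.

Answer: 28

Derivation:
det is linear in entry M[2][0]: det = old_det + (v - -5) * C_20
Cofactor C_20 = 3
Want det = 0: -99 + (v - -5) * 3 = 0
  (v - -5) = 99 / 3 = 33
  v = -5 + (33) = 28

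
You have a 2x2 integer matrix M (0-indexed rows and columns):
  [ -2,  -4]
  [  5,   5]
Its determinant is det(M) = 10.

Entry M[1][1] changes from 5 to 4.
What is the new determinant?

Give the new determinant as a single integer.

det is linear in row 1: changing M[1][1] by delta changes det by delta * cofactor(1,1).
Cofactor C_11 = (-1)^(1+1) * minor(1,1) = -2
Entry delta = 4 - 5 = -1
Det delta = -1 * -2 = 2
New det = 10 + 2 = 12

Answer: 12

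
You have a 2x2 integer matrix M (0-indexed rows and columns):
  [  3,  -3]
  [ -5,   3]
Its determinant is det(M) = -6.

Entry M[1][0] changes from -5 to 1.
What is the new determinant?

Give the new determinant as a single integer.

Answer: 12

Derivation:
det is linear in row 1: changing M[1][0] by delta changes det by delta * cofactor(1,0).
Cofactor C_10 = (-1)^(1+0) * minor(1,0) = 3
Entry delta = 1 - -5 = 6
Det delta = 6 * 3 = 18
New det = -6 + 18 = 12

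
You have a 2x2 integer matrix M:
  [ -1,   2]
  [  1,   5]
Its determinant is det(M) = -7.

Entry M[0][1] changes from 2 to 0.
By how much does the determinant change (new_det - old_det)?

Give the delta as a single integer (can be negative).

Cofactor C_01 = -1
Entry delta = 0 - 2 = -2
Det delta = entry_delta * cofactor = -2 * -1 = 2

Answer: 2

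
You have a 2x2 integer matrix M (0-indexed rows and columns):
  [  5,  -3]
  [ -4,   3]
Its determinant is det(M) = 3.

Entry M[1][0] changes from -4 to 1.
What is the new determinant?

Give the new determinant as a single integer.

det is linear in row 1: changing M[1][0] by delta changes det by delta * cofactor(1,0).
Cofactor C_10 = (-1)^(1+0) * minor(1,0) = 3
Entry delta = 1 - -4 = 5
Det delta = 5 * 3 = 15
New det = 3 + 15 = 18

Answer: 18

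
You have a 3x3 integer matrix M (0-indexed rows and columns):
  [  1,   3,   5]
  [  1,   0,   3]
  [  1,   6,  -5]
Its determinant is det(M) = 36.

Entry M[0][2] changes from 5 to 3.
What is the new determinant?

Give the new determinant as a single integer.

det is linear in row 0: changing M[0][2] by delta changes det by delta * cofactor(0,2).
Cofactor C_02 = (-1)^(0+2) * minor(0,2) = 6
Entry delta = 3 - 5 = -2
Det delta = -2 * 6 = -12
New det = 36 + -12 = 24

Answer: 24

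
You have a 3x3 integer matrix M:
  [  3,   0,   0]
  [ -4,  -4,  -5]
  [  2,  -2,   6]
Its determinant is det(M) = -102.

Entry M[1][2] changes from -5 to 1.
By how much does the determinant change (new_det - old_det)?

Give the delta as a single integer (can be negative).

Answer: 36

Derivation:
Cofactor C_12 = 6
Entry delta = 1 - -5 = 6
Det delta = entry_delta * cofactor = 6 * 6 = 36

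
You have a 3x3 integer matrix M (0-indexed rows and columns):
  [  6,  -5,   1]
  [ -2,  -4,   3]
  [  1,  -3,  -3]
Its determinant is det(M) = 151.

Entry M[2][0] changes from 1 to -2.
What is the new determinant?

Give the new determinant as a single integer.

Answer: 184

Derivation:
det is linear in row 2: changing M[2][0] by delta changes det by delta * cofactor(2,0).
Cofactor C_20 = (-1)^(2+0) * minor(2,0) = -11
Entry delta = -2 - 1 = -3
Det delta = -3 * -11 = 33
New det = 151 + 33 = 184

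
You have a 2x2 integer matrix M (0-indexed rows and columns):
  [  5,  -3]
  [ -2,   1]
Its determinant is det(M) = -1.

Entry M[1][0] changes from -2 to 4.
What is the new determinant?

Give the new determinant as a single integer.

det is linear in row 1: changing M[1][0] by delta changes det by delta * cofactor(1,0).
Cofactor C_10 = (-1)^(1+0) * minor(1,0) = 3
Entry delta = 4 - -2 = 6
Det delta = 6 * 3 = 18
New det = -1 + 18 = 17

Answer: 17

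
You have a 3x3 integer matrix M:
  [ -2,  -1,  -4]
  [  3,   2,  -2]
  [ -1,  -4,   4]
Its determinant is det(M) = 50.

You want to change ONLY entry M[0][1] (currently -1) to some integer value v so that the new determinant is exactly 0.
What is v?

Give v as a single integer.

det is linear in entry M[0][1]: det = old_det + (v - -1) * C_01
Cofactor C_01 = -10
Want det = 0: 50 + (v - -1) * -10 = 0
  (v - -1) = -50 / -10 = 5
  v = -1 + (5) = 4

Answer: 4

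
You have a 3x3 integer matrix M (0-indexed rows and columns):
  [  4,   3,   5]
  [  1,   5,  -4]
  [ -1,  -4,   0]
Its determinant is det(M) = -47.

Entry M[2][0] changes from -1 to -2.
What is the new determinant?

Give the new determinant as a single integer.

det is linear in row 2: changing M[2][0] by delta changes det by delta * cofactor(2,0).
Cofactor C_20 = (-1)^(2+0) * minor(2,0) = -37
Entry delta = -2 - -1 = -1
Det delta = -1 * -37 = 37
New det = -47 + 37 = -10

Answer: -10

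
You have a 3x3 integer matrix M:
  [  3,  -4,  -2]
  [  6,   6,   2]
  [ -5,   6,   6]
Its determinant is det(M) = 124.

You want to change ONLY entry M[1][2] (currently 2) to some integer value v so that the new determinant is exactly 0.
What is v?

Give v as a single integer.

det is linear in entry M[1][2]: det = old_det + (v - 2) * C_12
Cofactor C_12 = 2
Want det = 0: 124 + (v - 2) * 2 = 0
  (v - 2) = -124 / 2 = -62
  v = 2 + (-62) = -60

Answer: -60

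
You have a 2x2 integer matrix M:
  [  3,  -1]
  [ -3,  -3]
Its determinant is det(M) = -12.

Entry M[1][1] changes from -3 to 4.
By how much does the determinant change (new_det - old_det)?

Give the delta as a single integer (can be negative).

Answer: 21

Derivation:
Cofactor C_11 = 3
Entry delta = 4 - -3 = 7
Det delta = entry_delta * cofactor = 7 * 3 = 21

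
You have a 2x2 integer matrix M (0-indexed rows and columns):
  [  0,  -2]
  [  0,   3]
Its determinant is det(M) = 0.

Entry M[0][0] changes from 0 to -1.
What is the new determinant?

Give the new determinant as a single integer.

Answer: -3

Derivation:
det is linear in row 0: changing M[0][0] by delta changes det by delta * cofactor(0,0).
Cofactor C_00 = (-1)^(0+0) * minor(0,0) = 3
Entry delta = -1 - 0 = -1
Det delta = -1 * 3 = -3
New det = 0 + -3 = -3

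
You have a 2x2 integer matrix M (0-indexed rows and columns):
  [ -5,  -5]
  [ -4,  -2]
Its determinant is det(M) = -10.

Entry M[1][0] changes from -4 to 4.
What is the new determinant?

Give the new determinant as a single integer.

Answer: 30

Derivation:
det is linear in row 1: changing M[1][0] by delta changes det by delta * cofactor(1,0).
Cofactor C_10 = (-1)^(1+0) * minor(1,0) = 5
Entry delta = 4 - -4 = 8
Det delta = 8 * 5 = 40
New det = -10 + 40 = 30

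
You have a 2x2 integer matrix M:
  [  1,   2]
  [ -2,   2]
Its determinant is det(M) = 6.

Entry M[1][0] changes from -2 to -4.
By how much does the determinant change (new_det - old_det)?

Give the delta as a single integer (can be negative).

Answer: 4

Derivation:
Cofactor C_10 = -2
Entry delta = -4 - -2 = -2
Det delta = entry_delta * cofactor = -2 * -2 = 4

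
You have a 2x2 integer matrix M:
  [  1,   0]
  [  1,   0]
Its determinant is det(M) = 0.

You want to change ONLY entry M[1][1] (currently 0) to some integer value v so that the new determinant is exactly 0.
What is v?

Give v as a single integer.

Answer: 0

Derivation:
det is linear in entry M[1][1]: det = old_det + (v - 0) * C_11
Cofactor C_11 = 1
Want det = 0: 0 + (v - 0) * 1 = 0
  (v - 0) = 0 / 1 = 0
  v = 0 + (0) = 0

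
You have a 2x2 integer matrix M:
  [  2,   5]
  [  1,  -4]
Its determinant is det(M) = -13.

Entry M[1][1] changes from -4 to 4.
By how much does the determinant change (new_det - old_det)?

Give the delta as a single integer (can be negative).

Cofactor C_11 = 2
Entry delta = 4 - -4 = 8
Det delta = entry_delta * cofactor = 8 * 2 = 16

Answer: 16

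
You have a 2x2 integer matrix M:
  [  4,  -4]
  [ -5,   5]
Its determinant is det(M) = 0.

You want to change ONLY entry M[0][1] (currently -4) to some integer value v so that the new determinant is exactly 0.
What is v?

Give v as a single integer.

det is linear in entry M[0][1]: det = old_det + (v - -4) * C_01
Cofactor C_01 = 5
Want det = 0: 0 + (v - -4) * 5 = 0
  (v - -4) = 0 / 5 = 0
  v = -4 + (0) = -4

Answer: -4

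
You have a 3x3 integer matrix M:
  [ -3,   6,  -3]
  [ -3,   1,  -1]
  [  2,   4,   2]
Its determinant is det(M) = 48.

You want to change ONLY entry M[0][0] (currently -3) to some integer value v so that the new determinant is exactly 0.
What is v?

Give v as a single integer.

Answer: -11

Derivation:
det is linear in entry M[0][0]: det = old_det + (v - -3) * C_00
Cofactor C_00 = 6
Want det = 0: 48 + (v - -3) * 6 = 0
  (v - -3) = -48 / 6 = -8
  v = -3 + (-8) = -11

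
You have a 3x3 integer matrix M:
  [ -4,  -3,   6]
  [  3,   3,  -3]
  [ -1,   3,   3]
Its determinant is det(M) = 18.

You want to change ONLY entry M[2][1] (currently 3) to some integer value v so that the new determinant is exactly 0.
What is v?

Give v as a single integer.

Answer: 0

Derivation:
det is linear in entry M[2][1]: det = old_det + (v - 3) * C_21
Cofactor C_21 = 6
Want det = 0: 18 + (v - 3) * 6 = 0
  (v - 3) = -18 / 6 = -3
  v = 3 + (-3) = 0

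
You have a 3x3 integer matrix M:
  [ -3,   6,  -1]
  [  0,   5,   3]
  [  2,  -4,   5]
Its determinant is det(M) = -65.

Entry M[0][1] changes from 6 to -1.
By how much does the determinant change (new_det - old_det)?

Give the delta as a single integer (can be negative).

Answer: -42

Derivation:
Cofactor C_01 = 6
Entry delta = -1 - 6 = -7
Det delta = entry_delta * cofactor = -7 * 6 = -42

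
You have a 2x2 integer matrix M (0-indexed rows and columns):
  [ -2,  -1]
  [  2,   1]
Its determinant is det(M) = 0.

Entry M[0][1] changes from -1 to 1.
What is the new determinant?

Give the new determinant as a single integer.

Answer: -4

Derivation:
det is linear in row 0: changing M[0][1] by delta changes det by delta * cofactor(0,1).
Cofactor C_01 = (-1)^(0+1) * minor(0,1) = -2
Entry delta = 1 - -1 = 2
Det delta = 2 * -2 = -4
New det = 0 + -4 = -4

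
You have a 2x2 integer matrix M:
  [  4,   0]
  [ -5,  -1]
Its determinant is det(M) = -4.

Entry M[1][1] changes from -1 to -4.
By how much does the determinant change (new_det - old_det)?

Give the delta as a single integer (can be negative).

Cofactor C_11 = 4
Entry delta = -4 - -1 = -3
Det delta = entry_delta * cofactor = -3 * 4 = -12

Answer: -12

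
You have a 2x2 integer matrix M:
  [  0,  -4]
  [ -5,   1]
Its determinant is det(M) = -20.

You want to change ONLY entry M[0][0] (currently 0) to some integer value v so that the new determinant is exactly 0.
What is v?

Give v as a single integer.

det is linear in entry M[0][0]: det = old_det + (v - 0) * C_00
Cofactor C_00 = 1
Want det = 0: -20 + (v - 0) * 1 = 0
  (v - 0) = 20 / 1 = 20
  v = 0 + (20) = 20

Answer: 20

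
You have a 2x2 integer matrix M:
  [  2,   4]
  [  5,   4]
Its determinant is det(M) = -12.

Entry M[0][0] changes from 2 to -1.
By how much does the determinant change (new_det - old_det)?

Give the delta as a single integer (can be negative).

Cofactor C_00 = 4
Entry delta = -1 - 2 = -3
Det delta = entry_delta * cofactor = -3 * 4 = -12

Answer: -12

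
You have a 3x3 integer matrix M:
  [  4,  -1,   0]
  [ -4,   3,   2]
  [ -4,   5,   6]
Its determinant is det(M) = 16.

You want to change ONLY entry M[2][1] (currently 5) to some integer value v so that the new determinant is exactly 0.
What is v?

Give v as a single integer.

Answer: 7

Derivation:
det is linear in entry M[2][1]: det = old_det + (v - 5) * C_21
Cofactor C_21 = -8
Want det = 0: 16 + (v - 5) * -8 = 0
  (v - 5) = -16 / -8 = 2
  v = 5 + (2) = 7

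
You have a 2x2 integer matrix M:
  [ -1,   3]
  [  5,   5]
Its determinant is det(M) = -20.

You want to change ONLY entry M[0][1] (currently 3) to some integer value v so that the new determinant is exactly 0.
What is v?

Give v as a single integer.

Answer: -1

Derivation:
det is linear in entry M[0][1]: det = old_det + (v - 3) * C_01
Cofactor C_01 = -5
Want det = 0: -20 + (v - 3) * -5 = 0
  (v - 3) = 20 / -5 = -4
  v = 3 + (-4) = -1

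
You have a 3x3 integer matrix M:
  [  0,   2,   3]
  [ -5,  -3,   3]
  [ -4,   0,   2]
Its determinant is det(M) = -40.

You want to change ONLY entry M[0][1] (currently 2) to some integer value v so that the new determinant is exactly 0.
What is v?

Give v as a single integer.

det is linear in entry M[0][1]: det = old_det + (v - 2) * C_01
Cofactor C_01 = -2
Want det = 0: -40 + (v - 2) * -2 = 0
  (v - 2) = 40 / -2 = -20
  v = 2 + (-20) = -18

Answer: -18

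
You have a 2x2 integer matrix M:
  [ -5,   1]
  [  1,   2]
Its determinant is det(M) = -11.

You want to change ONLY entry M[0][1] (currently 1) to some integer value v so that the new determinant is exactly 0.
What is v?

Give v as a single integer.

Answer: -10

Derivation:
det is linear in entry M[0][1]: det = old_det + (v - 1) * C_01
Cofactor C_01 = -1
Want det = 0: -11 + (v - 1) * -1 = 0
  (v - 1) = 11 / -1 = -11
  v = 1 + (-11) = -10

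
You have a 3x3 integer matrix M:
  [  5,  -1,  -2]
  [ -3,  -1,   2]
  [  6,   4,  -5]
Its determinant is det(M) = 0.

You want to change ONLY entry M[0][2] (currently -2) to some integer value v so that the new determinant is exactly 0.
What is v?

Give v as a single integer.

Answer: -2

Derivation:
det is linear in entry M[0][2]: det = old_det + (v - -2) * C_02
Cofactor C_02 = -6
Want det = 0: 0 + (v - -2) * -6 = 0
  (v - -2) = 0 / -6 = 0
  v = -2 + (0) = -2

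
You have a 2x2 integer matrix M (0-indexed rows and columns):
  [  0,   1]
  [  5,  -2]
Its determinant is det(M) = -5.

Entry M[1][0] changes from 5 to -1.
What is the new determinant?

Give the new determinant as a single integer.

Answer: 1

Derivation:
det is linear in row 1: changing M[1][0] by delta changes det by delta * cofactor(1,0).
Cofactor C_10 = (-1)^(1+0) * minor(1,0) = -1
Entry delta = -1 - 5 = -6
Det delta = -6 * -1 = 6
New det = -5 + 6 = 1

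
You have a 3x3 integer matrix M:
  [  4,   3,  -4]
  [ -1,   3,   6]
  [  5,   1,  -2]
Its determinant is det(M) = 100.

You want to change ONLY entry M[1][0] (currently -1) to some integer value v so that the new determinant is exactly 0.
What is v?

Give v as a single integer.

det is linear in entry M[1][0]: det = old_det + (v - -1) * C_10
Cofactor C_10 = 2
Want det = 0: 100 + (v - -1) * 2 = 0
  (v - -1) = -100 / 2 = -50
  v = -1 + (-50) = -51

Answer: -51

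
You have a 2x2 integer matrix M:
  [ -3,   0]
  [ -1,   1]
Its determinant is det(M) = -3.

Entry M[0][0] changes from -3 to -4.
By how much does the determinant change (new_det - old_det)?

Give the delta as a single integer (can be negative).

Cofactor C_00 = 1
Entry delta = -4 - -3 = -1
Det delta = entry_delta * cofactor = -1 * 1 = -1

Answer: -1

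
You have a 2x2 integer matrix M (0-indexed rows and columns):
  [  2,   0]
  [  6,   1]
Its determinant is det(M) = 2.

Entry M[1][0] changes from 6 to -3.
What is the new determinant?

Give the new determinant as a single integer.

det is linear in row 1: changing M[1][0] by delta changes det by delta * cofactor(1,0).
Cofactor C_10 = (-1)^(1+0) * minor(1,0) = 0
Entry delta = -3 - 6 = -9
Det delta = -9 * 0 = 0
New det = 2 + 0 = 2

Answer: 2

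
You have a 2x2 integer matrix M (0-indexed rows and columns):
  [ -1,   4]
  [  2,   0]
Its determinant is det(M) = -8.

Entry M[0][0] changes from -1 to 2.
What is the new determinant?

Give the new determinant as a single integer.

det is linear in row 0: changing M[0][0] by delta changes det by delta * cofactor(0,0).
Cofactor C_00 = (-1)^(0+0) * minor(0,0) = 0
Entry delta = 2 - -1 = 3
Det delta = 3 * 0 = 0
New det = -8 + 0 = -8

Answer: -8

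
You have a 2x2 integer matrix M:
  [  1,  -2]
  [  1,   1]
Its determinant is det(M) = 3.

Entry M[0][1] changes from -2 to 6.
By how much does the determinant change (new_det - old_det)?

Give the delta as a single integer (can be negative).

Cofactor C_01 = -1
Entry delta = 6 - -2 = 8
Det delta = entry_delta * cofactor = 8 * -1 = -8

Answer: -8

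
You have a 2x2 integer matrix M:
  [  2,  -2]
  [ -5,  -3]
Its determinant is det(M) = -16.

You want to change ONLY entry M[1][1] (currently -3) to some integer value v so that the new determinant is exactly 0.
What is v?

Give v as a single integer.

det is linear in entry M[1][1]: det = old_det + (v - -3) * C_11
Cofactor C_11 = 2
Want det = 0: -16 + (v - -3) * 2 = 0
  (v - -3) = 16 / 2 = 8
  v = -3 + (8) = 5

Answer: 5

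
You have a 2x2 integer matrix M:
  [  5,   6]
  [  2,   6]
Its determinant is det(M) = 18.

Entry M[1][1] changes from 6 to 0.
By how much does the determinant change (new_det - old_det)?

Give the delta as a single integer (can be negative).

Cofactor C_11 = 5
Entry delta = 0 - 6 = -6
Det delta = entry_delta * cofactor = -6 * 5 = -30

Answer: -30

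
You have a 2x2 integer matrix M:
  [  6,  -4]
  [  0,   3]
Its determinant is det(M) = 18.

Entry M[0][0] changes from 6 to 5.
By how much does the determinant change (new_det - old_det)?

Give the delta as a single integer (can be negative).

Answer: -3

Derivation:
Cofactor C_00 = 3
Entry delta = 5 - 6 = -1
Det delta = entry_delta * cofactor = -1 * 3 = -3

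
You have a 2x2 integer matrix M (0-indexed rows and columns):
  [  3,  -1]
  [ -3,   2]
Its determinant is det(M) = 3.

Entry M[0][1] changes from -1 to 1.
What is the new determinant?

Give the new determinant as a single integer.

Answer: 9

Derivation:
det is linear in row 0: changing M[0][1] by delta changes det by delta * cofactor(0,1).
Cofactor C_01 = (-1)^(0+1) * minor(0,1) = 3
Entry delta = 1 - -1 = 2
Det delta = 2 * 3 = 6
New det = 3 + 6 = 9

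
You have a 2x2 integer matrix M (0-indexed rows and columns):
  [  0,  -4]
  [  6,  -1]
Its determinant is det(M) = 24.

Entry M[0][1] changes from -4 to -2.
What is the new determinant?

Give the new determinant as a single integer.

Answer: 12

Derivation:
det is linear in row 0: changing M[0][1] by delta changes det by delta * cofactor(0,1).
Cofactor C_01 = (-1)^(0+1) * minor(0,1) = -6
Entry delta = -2 - -4 = 2
Det delta = 2 * -6 = -12
New det = 24 + -12 = 12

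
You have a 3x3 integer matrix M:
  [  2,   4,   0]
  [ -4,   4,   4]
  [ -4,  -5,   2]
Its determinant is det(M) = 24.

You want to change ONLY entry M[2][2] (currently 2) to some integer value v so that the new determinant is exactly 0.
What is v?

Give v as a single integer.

det is linear in entry M[2][2]: det = old_det + (v - 2) * C_22
Cofactor C_22 = 24
Want det = 0: 24 + (v - 2) * 24 = 0
  (v - 2) = -24 / 24 = -1
  v = 2 + (-1) = 1

Answer: 1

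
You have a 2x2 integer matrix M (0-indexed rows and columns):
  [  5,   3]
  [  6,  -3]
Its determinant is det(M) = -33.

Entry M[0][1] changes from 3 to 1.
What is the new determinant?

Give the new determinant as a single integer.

det is linear in row 0: changing M[0][1] by delta changes det by delta * cofactor(0,1).
Cofactor C_01 = (-1)^(0+1) * minor(0,1) = -6
Entry delta = 1 - 3 = -2
Det delta = -2 * -6 = 12
New det = -33 + 12 = -21

Answer: -21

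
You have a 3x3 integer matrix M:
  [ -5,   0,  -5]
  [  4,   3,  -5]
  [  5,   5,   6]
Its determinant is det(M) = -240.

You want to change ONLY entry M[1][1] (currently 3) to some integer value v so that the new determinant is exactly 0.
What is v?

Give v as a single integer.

det is linear in entry M[1][1]: det = old_det + (v - 3) * C_11
Cofactor C_11 = -5
Want det = 0: -240 + (v - 3) * -5 = 0
  (v - 3) = 240 / -5 = -48
  v = 3 + (-48) = -45

Answer: -45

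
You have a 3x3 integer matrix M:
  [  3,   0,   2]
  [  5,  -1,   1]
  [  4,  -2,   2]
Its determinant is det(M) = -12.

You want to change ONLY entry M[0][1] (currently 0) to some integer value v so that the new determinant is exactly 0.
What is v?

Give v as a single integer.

Answer: -2

Derivation:
det is linear in entry M[0][1]: det = old_det + (v - 0) * C_01
Cofactor C_01 = -6
Want det = 0: -12 + (v - 0) * -6 = 0
  (v - 0) = 12 / -6 = -2
  v = 0 + (-2) = -2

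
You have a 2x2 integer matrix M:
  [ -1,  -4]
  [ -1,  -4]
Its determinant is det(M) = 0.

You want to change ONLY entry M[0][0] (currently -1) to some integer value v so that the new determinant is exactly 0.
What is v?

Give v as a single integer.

Answer: -1

Derivation:
det is linear in entry M[0][0]: det = old_det + (v - -1) * C_00
Cofactor C_00 = -4
Want det = 0: 0 + (v - -1) * -4 = 0
  (v - -1) = 0 / -4 = 0
  v = -1 + (0) = -1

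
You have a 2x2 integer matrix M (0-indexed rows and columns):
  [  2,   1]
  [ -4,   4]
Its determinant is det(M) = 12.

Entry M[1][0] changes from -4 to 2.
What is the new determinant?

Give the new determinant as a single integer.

Answer: 6

Derivation:
det is linear in row 1: changing M[1][0] by delta changes det by delta * cofactor(1,0).
Cofactor C_10 = (-1)^(1+0) * minor(1,0) = -1
Entry delta = 2 - -4 = 6
Det delta = 6 * -1 = -6
New det = 12 + -6 = 6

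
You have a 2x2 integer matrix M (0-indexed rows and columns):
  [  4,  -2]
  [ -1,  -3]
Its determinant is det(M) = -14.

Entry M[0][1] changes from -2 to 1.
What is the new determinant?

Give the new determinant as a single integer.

det is linear in row 0: changing M[0][1] by delta changes det by delta * cofactor(0,1).
Cofactor C_01 = (-1)^(0+1) * minor(0,1) = 1
Entry delta = 1 - -2 = 3
Det delta = 3 * 1 = 3
New det = -14 + 3 = -11

Answer: -11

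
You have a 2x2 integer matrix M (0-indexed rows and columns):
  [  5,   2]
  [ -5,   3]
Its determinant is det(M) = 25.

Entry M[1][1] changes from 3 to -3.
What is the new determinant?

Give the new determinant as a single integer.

det is linear in row 1: changing M[1][1] by delta changes det by delta * cofactor(1,1).
Cofactor C_11 = (-1)^(1+1) * minor(1,1) = 5
Entry delta = -3 - 3 = -6
Det delta = -6 * 5 = -30
New det = 25 + -30 = -5

Answer: -5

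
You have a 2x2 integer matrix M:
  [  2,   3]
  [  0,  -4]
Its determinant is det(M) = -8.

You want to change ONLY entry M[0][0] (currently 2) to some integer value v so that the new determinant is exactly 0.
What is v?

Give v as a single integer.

det is linear in entry M[0][0]: det = old_det + (v - 2) * C_00
Cofactor C_00 = -4
Want det = 0: -8 + (v - 2) * -4 = 0
  (v - 2) = 8 / -4 = -2
  v = 2 + (-2) = 0

Answer: 0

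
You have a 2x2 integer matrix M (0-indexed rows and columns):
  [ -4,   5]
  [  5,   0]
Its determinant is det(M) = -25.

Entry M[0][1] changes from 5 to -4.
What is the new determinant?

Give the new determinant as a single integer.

det is linear in row 0: changing M[0][1] by delta changes det by delta * cofactor(0,1).
Cofactor C_01 = (-1)^(0+1) * minor(0,1) = -5
Entry delta = -4 - 5 = -9
Det delta = -9 * -5 = 45
New det = -25 + 45 = 20

Answer: 20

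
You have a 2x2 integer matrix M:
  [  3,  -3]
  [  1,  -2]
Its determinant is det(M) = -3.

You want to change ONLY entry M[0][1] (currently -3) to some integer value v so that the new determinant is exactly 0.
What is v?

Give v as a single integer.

Answer: -6

Derivation:
det is linear in entry M[0][1]: det = old_det + (v - -3) * C_01
Cofactor C_01 = -1
Want det = 0: -3 + (v - -3) * -1 = 0
  (v - -3) = 3 / -1 = -3
  v = -3 + (-3) = -6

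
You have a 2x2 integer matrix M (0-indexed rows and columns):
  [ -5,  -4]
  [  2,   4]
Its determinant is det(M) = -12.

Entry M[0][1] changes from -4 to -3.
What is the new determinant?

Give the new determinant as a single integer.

Answer: -14

Derivation:
det is linear in row 0: changing M[0][1] by delta changes det by delta * cofactor(0,1).
Cofactor C_01 = (-1)^(0+1) * minor(0,1) = -2
Entry delta = -3 - -4 = 1
Det delta = 1 * -2 = -2
New det = -12 + -2 = -14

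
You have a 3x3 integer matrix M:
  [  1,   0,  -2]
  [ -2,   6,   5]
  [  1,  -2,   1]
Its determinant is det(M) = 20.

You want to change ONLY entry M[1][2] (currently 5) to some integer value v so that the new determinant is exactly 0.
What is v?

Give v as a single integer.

det is linear in entry M[1][2]: det = old_det + (v - 5) * C_12
Cofactor C_12 = 2
Want det = 0: 20 + (v - 5) * 2 = 0
  (v - 5) = -20 / 2 = -10
  v = 5 + (-10) = -5

Answer: -5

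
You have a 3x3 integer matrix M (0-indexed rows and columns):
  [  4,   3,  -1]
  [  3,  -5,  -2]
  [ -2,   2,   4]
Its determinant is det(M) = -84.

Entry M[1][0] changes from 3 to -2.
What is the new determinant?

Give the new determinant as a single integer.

det is linear in row 1: changing M[1][0] by delta changes det by delta * cofactor(1,0).
Cofactor C_10 = (-1)^(1+0) * minor(1,0) = -14
Entry delta = -2 - 3 = -5
Det delta = -5 * -14 = 70
New det = -84 + 70 = -14

Answer: -14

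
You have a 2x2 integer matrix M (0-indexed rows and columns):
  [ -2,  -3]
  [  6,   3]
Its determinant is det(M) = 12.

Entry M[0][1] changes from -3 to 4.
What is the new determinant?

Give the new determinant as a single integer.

Answer: -30

Derivation:
det is linear in row 0: changing M[0][1] by delta changes det by delta * cofactor(0,1).
Cofactor C_01 = (-1)^(0+1) * minor(0,1) = -6
Entry delta = 4 - -3 = 7
Det delta = 7 * -6 = -42
New det = 12 + -42 = -30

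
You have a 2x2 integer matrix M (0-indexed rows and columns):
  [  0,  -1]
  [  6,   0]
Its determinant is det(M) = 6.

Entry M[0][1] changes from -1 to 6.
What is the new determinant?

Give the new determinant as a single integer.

Answer: -36

Derivation:
det is linear in row 0: changing M[0][1] by delta changes det by delta * cofactor(0,1).
Cofactor C_01 = (-1)^(0+1) * minor(0,1) = -6
Entry delta = 6 - -1 = 7
Det delta = 7 * -6 = -42
New det = 6 + -42 = -36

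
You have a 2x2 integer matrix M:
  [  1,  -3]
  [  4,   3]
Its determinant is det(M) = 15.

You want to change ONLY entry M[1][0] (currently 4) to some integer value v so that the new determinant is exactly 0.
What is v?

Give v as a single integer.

Answer: -1

Derivation:
det is linear in entry M[1][0]: det = old_det + (v - 4) * C_10
Cofactor C_10 = 3
Want det = 0: 15 + (v - 4) * 3 = 0
  (v - 4) = -15 / 3 = -5
  v = 4 + (-5) = -1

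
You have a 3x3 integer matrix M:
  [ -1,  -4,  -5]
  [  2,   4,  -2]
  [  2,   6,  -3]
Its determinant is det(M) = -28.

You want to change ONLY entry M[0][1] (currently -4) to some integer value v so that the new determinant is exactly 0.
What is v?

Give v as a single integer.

det is linear in entry M[0][1]: det = old_det + (v - -4) * C_01
Cofactor C_01 = 2
Want det = 0: -28 + (v - -4) * 2 = 0
  (v - -4) = 28 / 2 = 14
  v = -4 + (14) = 10

Answer: 10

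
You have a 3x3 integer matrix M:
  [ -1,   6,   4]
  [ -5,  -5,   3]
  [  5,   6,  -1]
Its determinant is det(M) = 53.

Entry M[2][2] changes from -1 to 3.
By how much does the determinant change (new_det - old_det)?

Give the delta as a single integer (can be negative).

Answer: 140

Derivation:
Cofactor C_22 = 35
Entry delta = 3 - -1 = 4
Det delta = entry_delta * cofactor = 4 * 35 = 140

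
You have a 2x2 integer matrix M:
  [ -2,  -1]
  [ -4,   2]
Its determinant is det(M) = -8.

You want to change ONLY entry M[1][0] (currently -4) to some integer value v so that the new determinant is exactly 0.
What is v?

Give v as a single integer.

det is linear in entry M[1][0]: det = old_det + (v - -4) * C_10
Cofactor C_10 = 1
Want det = 0: -8 + (v - -4) * 1 = 0
  (v - -4) = 8 / 1 = 8
  v = -4 + (8) = 4

Answer: 4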